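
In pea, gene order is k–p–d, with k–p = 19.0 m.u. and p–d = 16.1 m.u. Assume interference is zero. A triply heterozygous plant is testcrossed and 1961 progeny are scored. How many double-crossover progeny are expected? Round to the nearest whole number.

60

Map distances give recombination frequencies of 0.190 and 0.161 for the two intervals.
With no interference, expected double-crossover frequency = 0.190 × 0.161 = 0.03059.
Expected number = 0.03059 × 1961 = 59.99 ≈ 60.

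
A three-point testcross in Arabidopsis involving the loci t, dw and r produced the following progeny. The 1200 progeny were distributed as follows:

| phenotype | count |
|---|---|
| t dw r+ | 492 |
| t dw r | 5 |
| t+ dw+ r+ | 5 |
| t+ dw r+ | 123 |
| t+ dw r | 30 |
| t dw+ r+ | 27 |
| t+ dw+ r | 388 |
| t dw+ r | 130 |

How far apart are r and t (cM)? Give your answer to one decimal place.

The two most frequent reciprocal classes, t+ dw+ r and t dw r+, are the parental types, so the F1 was t+ dw+ r / t dw r+.
The two rarest classes, t+ dw+ r+ and t dw r, are the double crossovers. Comparing them with the parentals, only the r allele has switched, so r is the middle locus and the order is t – r – dw.
Crossovers in the t–r interval produce the single-crossover classes t dw+ r and t+ dw r+ (130 + 123 = 253) plus the double crossovers (10).
RF(t–r) = (253 + 10) / 1200 = 263/1200 = 0.2192 → 21.9 cM.

21.9 cM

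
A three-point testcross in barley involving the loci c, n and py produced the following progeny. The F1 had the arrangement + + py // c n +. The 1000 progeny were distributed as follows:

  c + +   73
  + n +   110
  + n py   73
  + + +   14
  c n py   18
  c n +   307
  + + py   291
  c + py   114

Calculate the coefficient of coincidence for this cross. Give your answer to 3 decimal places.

The two rarest classes, + + + and c n py, are the double crossovers. Comparing them with the parentals, only the py allele has switched, so py is the middle locus and the order is c – py – n.
c–py: (224 + 32)/1000 = 0.2560; py–n: (146 + 32)/1000 = 0.1780.
Expected DCO frequency = 0.2560 × 0.1780 ≈ 0.04557; observed = 32/1000 ≈ 0.03200.
Coefficient of coincidence = 0.03200/0.04557 ≈ 0.702.

0.702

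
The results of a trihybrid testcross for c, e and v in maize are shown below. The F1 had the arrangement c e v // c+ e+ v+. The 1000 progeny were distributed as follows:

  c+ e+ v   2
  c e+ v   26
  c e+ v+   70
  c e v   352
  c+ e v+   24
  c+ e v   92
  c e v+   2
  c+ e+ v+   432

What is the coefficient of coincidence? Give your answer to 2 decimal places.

The two rarest classes, c e v+ and c+ e+ v, are the double crossovers. Comparing them with the parentals, only the v allele has switched, so v is the middle locus and the order is c – v – e.
c–v: (162 + 4)/1000 = 0.1660; v–e: (50 + 4)/1000 = 0.0540.
Expected DCO frequency = 0.1660 × 0.0540 ≈ 0.00896; observed = 4/1000 ≈ 0.00400.
Coefficient of coincidence = 0.00400/0.00896 ≈ 0.45.

0.45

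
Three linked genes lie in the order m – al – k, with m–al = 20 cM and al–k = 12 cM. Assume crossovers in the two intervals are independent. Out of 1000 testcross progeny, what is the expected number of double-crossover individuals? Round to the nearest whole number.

24

Map distances give recombination frequencies of 0.200 and 0.120 for the two intervals.
With no interference, expected double-crossover frequency = 0.200 × 0.120 = 0.02400.
Expected number = 0.02400 × 1000 = 24.00 ≈ 24.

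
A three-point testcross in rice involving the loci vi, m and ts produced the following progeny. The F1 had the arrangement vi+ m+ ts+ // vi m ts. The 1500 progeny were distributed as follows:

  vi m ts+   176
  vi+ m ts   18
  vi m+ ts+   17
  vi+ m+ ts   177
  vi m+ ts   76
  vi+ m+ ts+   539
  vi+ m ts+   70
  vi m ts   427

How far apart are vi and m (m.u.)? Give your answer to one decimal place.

12.1 m.u.

The two rarest classes, vi m+ ts+ and vi+ m ts, are the double crossovers. Comparing them with the parentals, only the vi allele has switched, so vi is the middle locus and the order is m – vi – ts.
Crossovers in the m–vi interval produce the single-crossover classes vi+ m ts+ and vi m+ ts (70 + 76 = 146) plus the double crossovers (35).
RF(m–vi) = (146 + 35) / 1500 = 181/1500 = 0.1207 → 12.1 m.u.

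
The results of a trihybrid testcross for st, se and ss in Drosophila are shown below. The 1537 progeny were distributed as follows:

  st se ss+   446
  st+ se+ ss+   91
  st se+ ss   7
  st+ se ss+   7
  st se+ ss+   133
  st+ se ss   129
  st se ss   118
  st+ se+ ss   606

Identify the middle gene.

The two most frequent reciprocal classes, st+ se+ ss and st se ss+, are the parental types, so the F1 was st+ se+ ss / st se ss+.
The two rarest classes, st se+ ss and st+ se ss+, are the double crossovers. Comparing them with the parentals, only the st allele has switched, so st is the middle locus and the order is se – st – ss.

st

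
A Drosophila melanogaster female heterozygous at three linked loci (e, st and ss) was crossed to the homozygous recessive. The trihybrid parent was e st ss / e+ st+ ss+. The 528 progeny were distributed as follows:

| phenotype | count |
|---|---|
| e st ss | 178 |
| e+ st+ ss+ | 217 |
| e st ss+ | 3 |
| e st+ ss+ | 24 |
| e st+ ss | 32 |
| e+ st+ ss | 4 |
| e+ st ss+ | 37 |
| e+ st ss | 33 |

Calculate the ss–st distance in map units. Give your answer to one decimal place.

14.4 map units

The two rarest classes, e st ss+ and e+ st+ ss, are the double crossovers. Comparing them with the parentals, only the ss allele has switched, so ss is the middle locus and the order is st – ss – e.
Crossovers in the st–ss interval produce the single-crossover classes e st+ ss and e+ st ss+ (32 + 37 = 69) plus the double crossovers (7).
RF(st–ss) = (69 + 7) / 528 = 76/528 = 0.1439 → 14.4 map units.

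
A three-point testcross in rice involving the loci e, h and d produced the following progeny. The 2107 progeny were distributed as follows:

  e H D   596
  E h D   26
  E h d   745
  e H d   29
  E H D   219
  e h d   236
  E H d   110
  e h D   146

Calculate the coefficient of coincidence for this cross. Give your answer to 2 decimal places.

0.73

The two most frequent reciprocal classes, E h d and e H D, are the parental types, so the F1 was E h d / e H D.
The two rarest classes, E h D and e H d, are the double crossovers. Comparing them with the parentals, only the d allele has switched, so d is the middle locus and the order is e – d – h.
e–d: (455 + 55)/2107 = 0.2421; d–h: (256 + 55)/2107 = 0.1476.
Expected DCO frequency = 0.2421 × 0.1476 ≈ 0.03573; observed = 55/2107 ≈ 0.02610.
Coefficient of coincidence = 0.02610/0.03573 ≈ 0.73.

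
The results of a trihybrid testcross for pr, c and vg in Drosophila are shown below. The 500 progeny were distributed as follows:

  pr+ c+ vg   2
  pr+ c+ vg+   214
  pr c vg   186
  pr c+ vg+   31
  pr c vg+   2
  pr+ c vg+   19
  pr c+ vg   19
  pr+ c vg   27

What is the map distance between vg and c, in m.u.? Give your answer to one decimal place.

The two most frequent reciprocal classes, pr c vg and pr+ c+ vg+, are the parental types, so the F1 was pr c vg / pr+ c+ vg+.
The two rarest classes, pr c vg+ and pr+ c+ vg, are the double crossovers. Comparing them with the parentals, only the vg allele has switched, so vg is the middle locus and the order is pr – vg – c.
Crossovers in the vg–c interval produce the single-crossover classes pr c+ vg and pr+ c vg+ (19 + 19 = 38) plus the double crossovers (4).
RF(vg–c) = (38 + 4) / 500 = 42/500 = 0.0840 → 8.4 m.u.

8.4 m.u.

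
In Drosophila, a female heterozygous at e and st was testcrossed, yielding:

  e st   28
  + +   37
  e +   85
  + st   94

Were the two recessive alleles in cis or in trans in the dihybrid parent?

The two most frequent classes are + st (94) and e + (85); these are the parental (non-recombinant) types.
So the F1 carried + st on one chromosome and e + on the other — the recessive alleles are on opposite chromosomes (trans / repulsion).

trans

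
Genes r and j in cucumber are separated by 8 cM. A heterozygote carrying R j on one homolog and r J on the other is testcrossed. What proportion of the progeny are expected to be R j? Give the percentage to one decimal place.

A map distance of 8 cM corresponds to a recombination frequency of 0.080.
The F1 is R j / r J, so R j is a parental gamete class with expected frequency (1 − r)/2 = 0.920/2 = 0.4600.
That is 0.4600 = 46.0% of the progeny.

46.0%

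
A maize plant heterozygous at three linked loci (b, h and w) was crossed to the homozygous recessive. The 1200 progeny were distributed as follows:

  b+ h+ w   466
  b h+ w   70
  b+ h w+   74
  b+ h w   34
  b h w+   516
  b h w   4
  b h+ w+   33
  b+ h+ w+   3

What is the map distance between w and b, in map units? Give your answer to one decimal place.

The two most frequent reciprocal classes, b h w+ and b+ h+ w, are the parental types, so the F1 was b h w+ / b+ h+ w.
The two rarest classes, b h w and b+ h+ w+, are the double crossovers. Comparing them with the parentals, only the w allele has switched, so w is the middle locus and the order is b – w – h.
Crossovers in the b–w interval produce the single-crossover classes b+ h w+ and b h+ w (74 + 70 = 144) plus the double crossovers (7).
RF(b–w) = (144 + 7) / 1200 = 151/1200 = 0.1258 → 12.6 map units.

12.6 map units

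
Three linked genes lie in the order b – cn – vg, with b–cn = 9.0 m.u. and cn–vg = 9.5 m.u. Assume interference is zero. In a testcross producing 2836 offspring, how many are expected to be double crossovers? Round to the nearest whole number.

Map distances give recombination frequencies of 0.090 and 0.095 for the two intervals.
With no interference, expected double-crossover frequency = 0.090 × 0.095 = 0.00855.
Expected number = 0.00855 × 2836 = 24.25 ≈ 24.

24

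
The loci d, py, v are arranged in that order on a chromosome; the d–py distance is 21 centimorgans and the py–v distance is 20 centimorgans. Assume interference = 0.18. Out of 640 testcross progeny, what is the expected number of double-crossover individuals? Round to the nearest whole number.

22

Map distances give recombination frequencies of 0.210 and 0.200 for the two intervals.
With interference 0.18 (so coincidence = 0.82), expected double-crossover frequency = 0.210 × 0.200 × 0.82 = 0.03444.
Expected number = 0.03444 × 640 = 22.04 ≈ 22.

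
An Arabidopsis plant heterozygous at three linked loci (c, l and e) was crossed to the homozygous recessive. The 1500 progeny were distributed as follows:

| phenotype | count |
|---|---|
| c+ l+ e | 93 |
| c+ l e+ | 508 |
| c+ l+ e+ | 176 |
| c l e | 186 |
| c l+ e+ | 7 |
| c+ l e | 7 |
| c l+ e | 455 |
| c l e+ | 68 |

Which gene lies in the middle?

e

The two most frequent reciprocal classes, c+ l e+ and c l+ e, are the parental types, so the F1 was c+ l e+ / c l+ e.
The two rarest classes, c+ l e and c l+ e+, are the double crossovers. Comparing them with the parentals, only the e allele has switched, so e is the middle locus and the order is c – e – l.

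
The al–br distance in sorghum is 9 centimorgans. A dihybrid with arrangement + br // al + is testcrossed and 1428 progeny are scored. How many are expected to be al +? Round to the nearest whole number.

A map distance of 9 centimorgans corresponds to a recombination frequency of 0.090.
The F1 is + br / al +, so al + is a parental gamete class with expected frequency (1 − r)/2 = 0.910/2 = 0.4550.
Expected number = 0.4550 × 1428 = 649.74 ≈ 650.

650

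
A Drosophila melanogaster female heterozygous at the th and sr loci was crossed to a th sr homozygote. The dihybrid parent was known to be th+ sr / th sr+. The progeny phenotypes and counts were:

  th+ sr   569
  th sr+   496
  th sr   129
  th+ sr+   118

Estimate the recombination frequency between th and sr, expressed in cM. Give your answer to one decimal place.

18.8 cM

The recombinant classes are th+ sr+ and th sr: 118 + 129 = 247.
Recombination frequency = 247/1312 = 0.1883 ≈ 18.8%, i.e. 18.8 cM.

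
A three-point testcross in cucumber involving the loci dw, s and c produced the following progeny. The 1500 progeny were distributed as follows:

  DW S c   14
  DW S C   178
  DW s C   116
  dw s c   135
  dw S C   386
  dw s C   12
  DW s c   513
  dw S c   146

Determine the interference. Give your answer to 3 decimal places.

The two most frequent reciprocal classes, DW s c and dw S C, are the parental types, so the F1 was DW s c / dw S C.
The two rarest classes, DW S c and dw s C, are the double crossovers. Comparing them with the parentals, only the s allele has switched, so s is the middle locus and the order is c – s – dw.
c–s: (262 + 26)/1500 = 0.1920; s–dw: (313 + 26)/1500 = 0.2260.
Expected DCO frequency = 0.1920 × 0.2260 ≈ 0.04339; observed = 26/1500 ≈ 0.01733.
Coefficient of coincidence = 0.01733/0.04339 ≈ 0.399; interference = 1 − 0.399 = 0.601.

0.601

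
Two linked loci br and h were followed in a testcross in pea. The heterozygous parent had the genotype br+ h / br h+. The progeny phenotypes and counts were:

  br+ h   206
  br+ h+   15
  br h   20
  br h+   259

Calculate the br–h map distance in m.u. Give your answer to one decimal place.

7.0 m.u.

The recombinant classes are br+ h+ and br h: 15 + 20 = 35.
Recombination frequency = 35/500 = 0.0700 ≈ 7.0%, i.e. 7.0 m.u.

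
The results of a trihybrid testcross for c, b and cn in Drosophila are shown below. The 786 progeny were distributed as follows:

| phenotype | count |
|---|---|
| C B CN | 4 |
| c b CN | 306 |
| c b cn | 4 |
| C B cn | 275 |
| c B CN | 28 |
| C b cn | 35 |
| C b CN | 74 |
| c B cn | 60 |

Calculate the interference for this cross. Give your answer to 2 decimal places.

The two most frequent reciprocal classes, C B cn and c b CN, are the parental types, so the F1 was C B cn / c b CN.
The two rarest classes, C B CN and c b cn, are the double crossovers. Comparing them with the parentals, only the cn allele has switched, so cn is the middle locus and the order is b – cn – c.
b–cn: (63 + 8)/786 = 0.0903; cn–c: (134 + 8)/786 = 0.1807.
Expected DCO frequency = 0.0903 × 0.1807 ≈ 0.01632; observed = 8/786 ≈ 0.01018.
Coefficient of coincidence = 0.01018/0.01632 ≈ 0.62; interference = 1 − 0.62 = 0.38.

0.38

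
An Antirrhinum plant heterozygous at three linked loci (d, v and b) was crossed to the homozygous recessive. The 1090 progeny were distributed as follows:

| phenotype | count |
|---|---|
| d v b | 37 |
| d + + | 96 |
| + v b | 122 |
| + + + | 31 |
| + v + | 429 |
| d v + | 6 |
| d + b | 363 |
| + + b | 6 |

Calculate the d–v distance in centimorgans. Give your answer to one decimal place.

7.3 centimorgans

The two most frequent reciprocal classes, d + b and + v +, are the parental types, so the F1 was d + b / + v +.
The two rarest classes, + + b and d v +, are the double crossovers. Comparing them with the parentals, only the d allele has switched, so d is the middle locus and the order is v – d – b.
Crossovers in the v–d interval produce the single-crossover classes d v b and + + + (37 + 31 = 68) plus the double crossovers (12).
RF(v–d) = (68 + 12) / 1090 = 80/1090 = 0.0734 → 7.3 centimorgans.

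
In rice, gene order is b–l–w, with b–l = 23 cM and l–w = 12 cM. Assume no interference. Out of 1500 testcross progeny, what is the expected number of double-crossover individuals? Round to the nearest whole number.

Map distances give recombination frequencies of 0.230 and 0.120 for the two intervals.
With no interference, expected double-crossover frequency = 0.230 × 0.120 = 0.02760.
Expected number = 0.02760 × 1500 = 41.40 ≈ 41.

41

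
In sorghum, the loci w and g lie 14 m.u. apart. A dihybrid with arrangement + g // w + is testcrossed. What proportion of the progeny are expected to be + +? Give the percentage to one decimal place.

7.0%

A map distance of 14 m.u. corresponds to a recombination frequency of 0.140.
The F1 is + g / w +, so + + is a recombinant gamete class with expected frequency r/2 = 0.140/2 = 0.0700.
That is 0.0700 = 7.0% of the progeny.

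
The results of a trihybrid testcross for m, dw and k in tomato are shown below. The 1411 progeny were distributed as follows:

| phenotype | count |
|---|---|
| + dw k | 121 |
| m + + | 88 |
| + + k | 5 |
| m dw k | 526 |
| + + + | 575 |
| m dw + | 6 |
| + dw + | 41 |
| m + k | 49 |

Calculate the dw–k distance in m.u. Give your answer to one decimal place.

The two most frequent reciprocal classes, m dw k and + + +, are the parental types, so the F1 was m dw k / + + +.
The two rarest classes, m dw + and + + k, are the double crossovers. Comparing them with the parentals, only the k allele has switched, so k is the middle locus and the order is dw – k – m.
Crossovers in the dw–k interval produce the single-crossover classes m + k and + dw + (49 + 41 = 90) plus the double crossovers (11).
RF(dw–k) = (90 + 11) / 1411 = 101/1411 = 0.0716 → 7.2 m.u.

7.2 m.u.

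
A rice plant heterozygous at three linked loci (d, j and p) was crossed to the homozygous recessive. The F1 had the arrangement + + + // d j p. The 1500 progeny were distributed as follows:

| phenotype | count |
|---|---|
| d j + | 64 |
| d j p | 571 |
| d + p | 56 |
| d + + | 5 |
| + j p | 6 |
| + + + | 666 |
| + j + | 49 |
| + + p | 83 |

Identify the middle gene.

d

The two rarest classes, d + + and + j p, are the double crossovers. Comparing them with the parentals, only the d allele has switched, so d is the middle locus and the order is p – d – j.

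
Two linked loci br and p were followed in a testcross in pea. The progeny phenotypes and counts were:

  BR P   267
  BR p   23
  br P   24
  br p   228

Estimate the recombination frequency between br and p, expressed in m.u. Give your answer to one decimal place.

8.7 m.u.

The two most frequent classes, BR P (267) and br p (228), are the parental types, so the F1 was BR P / br p.
The recombinant classes are BR p and br P: 23 + 24 = 47.
Recombination frequency = 47/542 = 0.0867 ≈ 8.7%, i.e. 8.7 m.u.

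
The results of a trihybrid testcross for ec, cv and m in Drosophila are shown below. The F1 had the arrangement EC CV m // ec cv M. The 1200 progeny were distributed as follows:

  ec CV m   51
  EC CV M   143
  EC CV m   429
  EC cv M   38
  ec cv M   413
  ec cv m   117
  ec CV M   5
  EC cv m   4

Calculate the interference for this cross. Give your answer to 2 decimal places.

The two rarest classes, EC cv m and ec CV M, are the double crossovers. Comparing them with the parentals, only the cv allele has switched, so cv is the middle locus and the order is m – cv – ec.
m–cv: (260 + 9)/1200 = 0.2242; cv–ec: (89 + 9)/1200 = 0.0817.
Expected DCO frequency = 0.2242 × 0.0817 ≈ 0.01832; observed = 9/1200 ≈ 0.00750.
Coefficient of coincidence = 0.00750/0.01832 ≈ 0.41; interference = 1 − 0.41 = 0.59.

0.59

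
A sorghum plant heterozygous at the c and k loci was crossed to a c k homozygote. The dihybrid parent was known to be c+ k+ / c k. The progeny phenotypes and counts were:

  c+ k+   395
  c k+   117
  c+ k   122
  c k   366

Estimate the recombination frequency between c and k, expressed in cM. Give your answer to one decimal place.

The recombinant classes are c+ k and c k+: 122 + 117 = 239.
Recombination frequency = 239/1000 = 0.2390 ≈ 23.9%, i.e. 23.9 cM.

23.9 cM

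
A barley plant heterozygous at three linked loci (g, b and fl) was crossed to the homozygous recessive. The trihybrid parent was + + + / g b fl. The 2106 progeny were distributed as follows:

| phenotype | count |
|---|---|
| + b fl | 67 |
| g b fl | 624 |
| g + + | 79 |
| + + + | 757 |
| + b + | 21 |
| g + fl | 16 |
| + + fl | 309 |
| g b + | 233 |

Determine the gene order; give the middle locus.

b

The two rarest classes, + b + and g + fl, are the double crossovers. Comparing them with the parentals, only the b allele has switched, so b is the middle locus and the order is fl – b – g.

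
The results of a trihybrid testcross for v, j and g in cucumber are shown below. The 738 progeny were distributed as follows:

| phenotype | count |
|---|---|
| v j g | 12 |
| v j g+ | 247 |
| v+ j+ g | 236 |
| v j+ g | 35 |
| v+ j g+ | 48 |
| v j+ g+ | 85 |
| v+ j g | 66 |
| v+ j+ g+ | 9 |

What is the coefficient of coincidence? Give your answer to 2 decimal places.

0.87

The two most frequent reciprocal classes, v j g+ and v+ j+ g, are the parental types, so the F1 was v j g+ / v+ j+ g.
The two rarest classes, v j g and v+ j+ g+, are the double crossovers. Comparing them with the parentals, only the g allele has switched, so g is the middle locus and the order is v – g – j.
v–g: (83 + 21)/738 = 0.1409; g–j: (151 + 21)/738 = 0.2331.
Expected DCO frequency = 0.1409 × 0.2331 ≈ 0.03284; observed = 21/738 ≈ 0.02846.
Coefficient of coincidence = 0.02846/0.03284 ≈ 0.87.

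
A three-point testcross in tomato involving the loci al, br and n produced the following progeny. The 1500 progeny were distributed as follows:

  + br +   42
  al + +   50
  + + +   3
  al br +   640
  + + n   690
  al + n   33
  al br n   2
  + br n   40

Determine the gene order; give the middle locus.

The two most frequent reciprocal classes, al br + and + + n, are the parental types, so the F1 was al br + / + + n.
The two rarest classes, al br n and + + +, are the double crossovers. Comparing them with the parentals, only the n allele has switched, so n is the middle locus and the order is br – n – al.

n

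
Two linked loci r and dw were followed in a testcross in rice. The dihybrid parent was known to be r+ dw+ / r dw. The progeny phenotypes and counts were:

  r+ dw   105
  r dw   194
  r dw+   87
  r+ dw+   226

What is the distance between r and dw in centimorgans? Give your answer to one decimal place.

The recombinant classes are r+ dw and r dw+: 105 + 87 = 192.
Recombination frequency = 192/612 = 0.3137 ≈ 31.4%, i.e. 31.4 centimorgans.

31.4 centimorgans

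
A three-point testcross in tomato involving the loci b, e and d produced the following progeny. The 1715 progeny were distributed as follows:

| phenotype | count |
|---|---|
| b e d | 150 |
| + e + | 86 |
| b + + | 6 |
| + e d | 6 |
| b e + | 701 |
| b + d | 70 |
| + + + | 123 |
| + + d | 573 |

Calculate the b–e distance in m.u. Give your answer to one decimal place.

The two most frequent reciprocal classes, + + d and b e +, are the parental types, so the F1 was + + d / b e +.
The two rarest classes, + e d and b + +, are the double crossovers. Comparing them with the parentals, only the e allele has switched, so e is the middle locus and the order is d – e – b.
Crossovers in the e–b interval produce the single-crossover classes b + d and + e + (70 + 86 = 156) plus the double crossovers (12).
RF(e–b) = (156 + 12) / 1715 = 168/1715 = 0.0980 → 9.8 m.u.

9.8 m.u.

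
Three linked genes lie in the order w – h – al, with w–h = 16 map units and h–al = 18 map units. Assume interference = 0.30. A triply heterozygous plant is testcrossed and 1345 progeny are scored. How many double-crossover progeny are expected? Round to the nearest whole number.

Map distances give recombination frequencies of 0.160 and 0.180 for the two intervals.
With interference 0.30 (so coincidence = 0.70), expected double-crossover frequency = 0.160 × 0.180 × 0.70 = 0.02016.
Expected number = 0.02016 × 1345 = 27.12 ≈ 27.

27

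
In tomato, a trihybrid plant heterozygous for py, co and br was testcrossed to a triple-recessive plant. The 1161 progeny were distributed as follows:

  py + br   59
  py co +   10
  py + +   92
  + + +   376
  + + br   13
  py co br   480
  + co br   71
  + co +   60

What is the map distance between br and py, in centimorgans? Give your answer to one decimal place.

The two most frequent reciprocal classes, + + + and py co br, are the parental types, so the F1 was + + + / py co br.
The two rarest classes, + + br and py co +, are the double crossovers. Comparing them with the parentals, only the br allele has switched, so br is the middle locus and the order is py – br – co.
Crossovers in the py–br interval produce the single-crossover classes py + + and + co br (92 + 71 = 163) plus the double crossovers (23).
RF(py–br) = (163 + 23) / 1161 = 186/1161 = 0.1602 → 16.0 centimorgans.

16.0 centimorgans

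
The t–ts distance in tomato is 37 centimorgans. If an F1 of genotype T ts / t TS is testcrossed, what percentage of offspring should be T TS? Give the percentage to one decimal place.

A map distance of 37 centimorgans corresponds to a recombination frequency of 0.370.
The F1 is T ts / t TS, so T TS is a recombinant gamete class with expected frequency r/2 = 0.370/2 = 0.1850.
That is 0.1850 = 18.5% of the progeny.

18.5%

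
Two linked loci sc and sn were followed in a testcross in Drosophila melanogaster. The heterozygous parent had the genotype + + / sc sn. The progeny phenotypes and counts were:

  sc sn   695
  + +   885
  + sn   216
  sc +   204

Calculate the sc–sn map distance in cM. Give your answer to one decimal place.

21.0 cM

The recombinant classes are + sn and sc +: 216 + 204 = 420.
Recombination frequency = 420/2000 = 0.2100 ≈ 21.0%, i.e. 21.0 cM.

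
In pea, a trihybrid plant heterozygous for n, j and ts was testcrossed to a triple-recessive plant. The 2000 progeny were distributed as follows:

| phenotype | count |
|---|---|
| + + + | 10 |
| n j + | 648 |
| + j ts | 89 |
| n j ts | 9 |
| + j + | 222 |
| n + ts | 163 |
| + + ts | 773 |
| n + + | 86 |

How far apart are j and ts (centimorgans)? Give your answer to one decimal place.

9.7 centimorgans

The two most frequent reciprocal classes, n j + and + + ts, are the parental types, so the F1 was n j + / + + ts.
The two rarest classes, n j ts and + + +, are the double crossovers. Comparing them with the parentals, only the ts allele has switched, so ts is the middle locus and the order is n – ts – j.
Crossovers in the ts–j interval produce the single-crossover classes n + + and + j ts (86 + 89 = 175) plus the double crossovers (19).
RF(ts–j) = (175 + 19) / 2000 = 194/2000 = 0.0970 → 9.7 centimorgans.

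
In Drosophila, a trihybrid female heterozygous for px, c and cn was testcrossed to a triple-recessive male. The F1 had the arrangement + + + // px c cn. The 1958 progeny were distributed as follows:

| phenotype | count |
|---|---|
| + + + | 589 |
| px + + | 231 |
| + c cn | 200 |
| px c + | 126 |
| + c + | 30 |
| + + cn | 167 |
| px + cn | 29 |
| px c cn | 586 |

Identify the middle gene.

The two rarest classes, + c + and px + cn, are the double crossovers. Comparing them with the parentals, only the c allele has switched, so c is the middle locus and the order is cn – c – px.

c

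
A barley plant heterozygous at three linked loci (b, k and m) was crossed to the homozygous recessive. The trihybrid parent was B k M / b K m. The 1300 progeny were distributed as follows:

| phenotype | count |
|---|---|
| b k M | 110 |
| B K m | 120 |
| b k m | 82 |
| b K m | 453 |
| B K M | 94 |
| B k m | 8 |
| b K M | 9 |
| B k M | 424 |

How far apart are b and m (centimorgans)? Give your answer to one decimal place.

The two rarest classes, B k m and b K M, are the double crossovers. Comparing them with the parentals, only the m allele has switched, so m is the middle locus and the order is b – m – k.
Crossovers in the b–m interval produce the single-crossover classes b k M and B K m (110 + 120 = 230) plus the double crossovers (17).
RF(b–m) = (230 + 17) / 1300 = 247/1300 = 0.1900 → 19.0 centimorgans.

19.0 centimorgans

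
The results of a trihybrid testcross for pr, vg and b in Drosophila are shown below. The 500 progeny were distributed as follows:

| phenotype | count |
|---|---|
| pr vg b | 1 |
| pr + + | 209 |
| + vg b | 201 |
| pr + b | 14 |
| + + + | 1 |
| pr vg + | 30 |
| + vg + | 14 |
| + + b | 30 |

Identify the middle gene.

The two most frequent reciprocal classes, + vg b and pr + +, are the parental types, so the F1 was + vg b / pr + +.
The two rarest classes, pr vg b and + + +, are the double crossovers. Comparing them with the parentals, only the pr allele has switched, so pr is the middle locus and the order is vg – pr – b.

pr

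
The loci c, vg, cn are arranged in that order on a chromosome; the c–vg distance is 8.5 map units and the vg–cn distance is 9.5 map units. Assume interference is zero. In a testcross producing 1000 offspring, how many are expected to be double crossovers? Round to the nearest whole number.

8

Map distances give recombination frequencies of 0.085 and 0.095 for the two intervals.
With no interference, expected double-crossover frequency = 0.085 × 0.095 = 0.00808.
Expected number = 0.00808 × 1000 = 8.08 ≈ 8.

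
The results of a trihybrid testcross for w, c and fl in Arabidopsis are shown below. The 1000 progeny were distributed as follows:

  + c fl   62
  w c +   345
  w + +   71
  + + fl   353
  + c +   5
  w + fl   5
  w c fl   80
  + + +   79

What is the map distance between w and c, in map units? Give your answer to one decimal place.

14.3 map units

The two most frequent reciprocal classes, w c + and + + fl, are the parental types, so the F1 was w c + / + + fl.
The two rarest classes, + c + and w + fl, are the double crossovers. Comparing them with the parentals, only the w allele has switched, so w is the middle locus and the order is c – w – fl.
Crossovers in the c–w interval produce the single-crossover classes w + + and + c fl (71 + 62 = 133) plus the double crossovers (10).
RF(c–w) = (133 + 10) / 1000 = 143/1000 = 0.1430 → 14.3 map units.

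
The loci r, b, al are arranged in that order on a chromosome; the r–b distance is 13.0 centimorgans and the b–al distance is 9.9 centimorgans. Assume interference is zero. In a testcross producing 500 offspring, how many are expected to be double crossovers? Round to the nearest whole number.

6

Map distances give recombination frequencies of 0.130 and 0.099 for the two intervals.
With no interference, expected double-crossover frequency = 0.130 × 0.099 = 0.01287.
Expected number = 0.01287 × 500 = 6.44 ≈ 6.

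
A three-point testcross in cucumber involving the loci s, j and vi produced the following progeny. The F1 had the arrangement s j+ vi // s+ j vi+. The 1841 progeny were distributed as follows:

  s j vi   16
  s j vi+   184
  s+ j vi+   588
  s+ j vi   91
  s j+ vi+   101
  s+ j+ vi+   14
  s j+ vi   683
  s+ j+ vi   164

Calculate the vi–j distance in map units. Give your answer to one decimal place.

12.1 map units

The two rarest classes, s j vi and s+ j+ vi+, are the double crossovers. Comparing them with the parentals, only the j allele has switched, so j is the middle locus and the order is s – j – vi.
Crossovers in the j–vi interval produce the single-crossover classes s j+ vi+ and s+ j vi (101 + 91 = 192) plus the double crossovers (30).
RF(j–vi) = (192 + 30) / 1841 = 222/1841 = 0.1206 → 12.1 map units.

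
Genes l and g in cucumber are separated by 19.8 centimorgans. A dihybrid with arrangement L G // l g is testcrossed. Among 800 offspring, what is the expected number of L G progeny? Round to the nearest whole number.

A map distance of 19.8 centimorgans corresponds to a recombination frequency of 0.198.
The F1 is L G / l g, so L G is a parental gamete class with expected frequency (1 − r)/2 = 0.802/2 = 0.4010.
Expected number = 0.4010 × 800 = 320.80 ≈ 321.

321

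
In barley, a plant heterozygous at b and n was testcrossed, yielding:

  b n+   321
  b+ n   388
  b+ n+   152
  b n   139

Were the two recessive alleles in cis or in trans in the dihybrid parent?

trans

The two most frequent classes are b+ n (388) and b n+ (321); these are the parental (non-recombinant) types.
So the F1 carried b+ n on one chromosome and b n+ on the other — the recessive alleles are on opposite chromosomes (trans / repulsion).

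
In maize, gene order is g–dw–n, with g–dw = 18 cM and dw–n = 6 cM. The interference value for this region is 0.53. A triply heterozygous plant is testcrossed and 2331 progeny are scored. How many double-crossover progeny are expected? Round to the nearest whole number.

Map distances give recombination frequencies of 0.180 and 0.060 for the two intervals.
With interference 0.53 (so coincidence = 0.47), expected double-crossover frequency = 0.180 × 0.060 × 0.47 = 0.00508.
Expected number = 0.00508 × 2331 = 11.83 ≈ 12.

12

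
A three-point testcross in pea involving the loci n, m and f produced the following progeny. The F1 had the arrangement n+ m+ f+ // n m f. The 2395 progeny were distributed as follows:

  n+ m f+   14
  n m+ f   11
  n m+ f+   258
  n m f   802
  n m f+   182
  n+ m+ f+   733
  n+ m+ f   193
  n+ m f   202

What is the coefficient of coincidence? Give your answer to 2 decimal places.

The two rarest classes, n+ m f+ and n m+ f, are the double crossovers. Comparing them with the parentals, only the m allele has switched, so m is the middle locus and the order is n – m – f.
n–m: (460 + 25)/2395 = 0.2025; m–f: (375 + 25)/2395 = 0.1670.
Expected DCO frequency = 0.2025 × 0.1670 ≈ 0.03382; observed = 25/2395 ≈ 0.01044.
Coefficient of coincidence = 0.01044/0.03382 ≈ 0.31.

0.31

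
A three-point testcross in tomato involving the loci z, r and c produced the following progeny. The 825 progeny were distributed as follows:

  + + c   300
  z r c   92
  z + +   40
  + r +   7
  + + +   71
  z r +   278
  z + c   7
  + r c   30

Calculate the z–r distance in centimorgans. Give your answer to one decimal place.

10.2 centimorgans

The two most frequent reciprocal classes, z r + and + + c, are the parental types, so the F1 was z r + / + + c.
The two rarest classes, + r + and z + c, are the double crossovers. Comparing them with the parentals, only the z allele has switched, so z is the middle locus and the order is c – z – r.
Crossovers in the z–r interval produce the single-crossover classes z + + and + r c (40 + 30 = 70) plus the double crossovers (14).
RF(z–r) = (70 + 14) / 825 = 84/825 = 0.1018 → 10.2 centimorgans.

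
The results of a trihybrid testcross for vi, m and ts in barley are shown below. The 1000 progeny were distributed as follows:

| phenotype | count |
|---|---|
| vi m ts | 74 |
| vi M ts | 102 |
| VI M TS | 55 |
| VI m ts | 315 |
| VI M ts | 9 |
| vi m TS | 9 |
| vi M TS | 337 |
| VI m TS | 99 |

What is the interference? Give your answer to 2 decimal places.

0.44

The two most frequent reciprocal classes, VI m ts and vi M TS, are the parental types, so the F1 was VI m ts / vi M TS.
The two rarest classes, VI M ts and vi m TS, are the double crossovers. Comparing them with the parentals, only the m allele has switched, so m is the middle locus and the order is vi – m – ts.
vi–m: (129 + 18)/1000 = 0.1470; m–ts: (201 + 18)/1000 = 0.2190.
Expected DCO frequency = 0.1470 × 0.2190 ≈ 0.03219; observed = 18/1000 ≈ 0.01800.
Coefficient of coincidence = 0.01800/0.03219 ≈ 0.56; interference = 1 − 0.56 = 0.44.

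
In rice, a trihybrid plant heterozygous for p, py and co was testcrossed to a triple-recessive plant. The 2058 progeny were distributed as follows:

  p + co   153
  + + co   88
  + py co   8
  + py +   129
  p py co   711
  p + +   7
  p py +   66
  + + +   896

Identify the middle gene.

The two most frequent reciprocal classes, p py co and + + +, are the parental types, so the F1 was p py co / + + +.
The two rarest classes, + py co and p + +, are the double crossovers. Comparing them with the parentals, only the p allele has switched, so p is the middle locus and the order is co – p – py.

p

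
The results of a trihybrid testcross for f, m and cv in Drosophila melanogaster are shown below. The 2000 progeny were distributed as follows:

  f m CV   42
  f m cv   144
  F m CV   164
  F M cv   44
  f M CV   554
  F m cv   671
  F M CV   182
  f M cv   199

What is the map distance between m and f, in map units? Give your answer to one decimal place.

The two most frequent reciprocal classes, F m cv and f M CV, are the parental types, so the F1 was F m cv / f M CV.
The two rarest classes, F M cv and f m CV, are the double crossovers. Comparing them with the parentals, only the m allele has switched, so m is the middle locus and the order is cv – m – f.
Crossovers in the m–f interval produce the single-crossover classes f m cv and F M CV (144 + 182 = 326) plus the double crossovers (86).
RF(m–f) = (326 + 86) / 2000 = 412/2000 = 0.2060 → 20.6 map units.

20.6 map units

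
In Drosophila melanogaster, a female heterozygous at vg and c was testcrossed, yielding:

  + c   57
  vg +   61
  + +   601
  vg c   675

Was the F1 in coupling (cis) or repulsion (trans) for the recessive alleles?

The two most frequent classes are + + (601) and vg c (675); these are the parental (non-recombinant) types.
So the F1 carried + + on one chromosome and vg c on the other — the recessive alleles are on the same chromosome (cis / coupling).

cis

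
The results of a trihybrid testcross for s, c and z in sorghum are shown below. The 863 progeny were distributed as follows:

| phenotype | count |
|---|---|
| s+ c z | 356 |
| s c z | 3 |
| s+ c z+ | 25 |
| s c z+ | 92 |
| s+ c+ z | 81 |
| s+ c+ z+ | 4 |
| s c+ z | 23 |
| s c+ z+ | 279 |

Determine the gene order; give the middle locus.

The two most frequent reciprocal classes, s c+ z+ and s+ c z, are the parental types, so the F1 was s c+ z+ / s+ c z.
The two rarest classes, s+ c+ z+ and s c z, are the double crossovers. Comparing them with the parentals, only the s allele has switched, so s is the middle locus and the order is z – s – c.

s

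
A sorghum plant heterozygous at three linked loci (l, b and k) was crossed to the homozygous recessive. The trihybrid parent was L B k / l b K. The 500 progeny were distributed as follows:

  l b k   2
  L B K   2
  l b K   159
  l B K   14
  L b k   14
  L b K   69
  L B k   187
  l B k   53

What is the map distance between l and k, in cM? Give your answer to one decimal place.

25.2 cM

The two rarest classes, L B K and l b k, are the double crossovers. Comparing them with the parentals, only the k allele has switched, so k is the middle locus and the order is b – k – l.
Crossovers in the k–l interval produce the single-crossover classes l B k and L b K (53 + 69 = 122) plus the double crossovers (4).
RF(k–l) = (122 + 4) / 500 = 126/500 = 0.2520 → 25.2 cM.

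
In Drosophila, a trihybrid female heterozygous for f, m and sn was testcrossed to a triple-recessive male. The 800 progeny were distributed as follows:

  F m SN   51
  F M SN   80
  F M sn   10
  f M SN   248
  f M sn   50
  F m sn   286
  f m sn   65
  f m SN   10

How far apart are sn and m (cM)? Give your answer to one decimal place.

The two most frequent reciprocal classes, f M SN and F m sn, are the parental types, so the F1 was f M SN / F m sn.
The two rarest classes, f m SN and F M sn, are the double crossovers. Comparing them with the parentals, only the m allele has switched, so m is the middle locus and the order is f – m – sn.
Crossovers in the m–sn interval produce the single-crossover classes f M sn and F m SN (50 + 51 = 101) plus the double crossovers (20).
RF(m–sn) = (101 + 20) / 800 = 121/800 = 0.1512 → 15.1 cM.

15.1 cM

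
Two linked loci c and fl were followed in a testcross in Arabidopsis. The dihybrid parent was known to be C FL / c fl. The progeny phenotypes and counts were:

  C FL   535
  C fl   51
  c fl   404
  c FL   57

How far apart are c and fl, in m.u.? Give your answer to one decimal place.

The recombinant classes are C fl and c FL: 51 + 57 = 108.
Recombination frequency = 108/1047 = 0.1032 ≈ 10.3%, i.e. 10.3 m.u.

10.3 m.u.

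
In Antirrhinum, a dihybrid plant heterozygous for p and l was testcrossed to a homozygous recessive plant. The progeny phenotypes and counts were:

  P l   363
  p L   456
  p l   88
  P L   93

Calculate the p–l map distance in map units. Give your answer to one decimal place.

The two most frequent classes, P l (363) and p L (456), are the parental types, so the F1 was P l / p L.
The recombinant classes are P L and p l: 93 + 88 = 181.
Recombination frequency = 181/1000 = 0.1810 ≈ 18.1%, i.e. 18.1 map units.

18.1 map units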